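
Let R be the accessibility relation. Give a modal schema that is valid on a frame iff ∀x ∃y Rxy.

The condition is seriality. The D schema □s → ◇s defines it.
Suppose □s→◇s is valid. At any x set V(s)=W. Then □s at x, so ◇s at x, so x has a successor.

□s → ◇s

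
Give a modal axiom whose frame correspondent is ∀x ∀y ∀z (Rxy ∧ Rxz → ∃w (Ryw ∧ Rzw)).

The condition is convergence. The .2 schema ◇□q → □◇q defines it.
Suppose ◇□q→□◇q is valid. Take Rxy, Rxz and set V(q)={w : Ryw}. Then □q at y so ◇□q at x, so □◇q at x, so ◇q at z, giving w with Rzw and Ryw.

◇□q → □◇q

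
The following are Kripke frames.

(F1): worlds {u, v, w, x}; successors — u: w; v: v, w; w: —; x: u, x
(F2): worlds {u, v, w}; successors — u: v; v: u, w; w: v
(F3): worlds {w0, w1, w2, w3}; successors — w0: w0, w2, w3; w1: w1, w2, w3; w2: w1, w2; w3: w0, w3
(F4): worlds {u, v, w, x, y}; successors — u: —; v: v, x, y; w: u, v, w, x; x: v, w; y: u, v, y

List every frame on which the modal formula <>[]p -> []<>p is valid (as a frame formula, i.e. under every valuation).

(F2)

Frame correspondent (Sahlqvist): forall x forall y forall z (Rxy & Rxz -> exists w (Ryw & Rzw)) — i.e. convergence.
(F1): fails — Ruw and Ruw but w and w have no common successor.
(F2): ✓.
(F3): fails — Rw0w2 and Rw0w3 but w2 and w3 have no common successor.
(F4): fails — Rww and Rwu but w and u have no common successor.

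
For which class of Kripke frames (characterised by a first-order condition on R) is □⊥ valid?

emptiness of R

□⊥ is valid iff no world has any successor (otherwise □⊥ fails at any world with one).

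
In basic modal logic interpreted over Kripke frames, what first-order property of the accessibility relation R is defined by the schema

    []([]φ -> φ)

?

shift-reflexivity

Suppose □(□φ→φ) is valid. Take Rxy and set V(φ)={w : Ryw}. Then at y, □φ holds; since □(□φ→φ) at x, □φ→φ at y, so φ at y, i.e. Ryy.
The converse is a direct semantic check.
Frame condition: forall x forall y (Rxy -> Ryy).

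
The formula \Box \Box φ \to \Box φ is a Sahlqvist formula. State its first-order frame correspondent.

density: \forall x \forall y (Rxy \to \exists z (Rxz \wedge Rzy))

This is the C4 axiom.
Its frame correspondent is density — \forall x \forall y (Rxy \to \exists z (Rxz \wedge Rzy)).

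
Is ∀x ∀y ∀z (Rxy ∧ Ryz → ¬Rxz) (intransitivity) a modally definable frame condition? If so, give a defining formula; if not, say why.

Modal frame validity is preserved under surjective bounded morphisms.
The 5-cycle (worlds w0,w1,w2,w3,w4 with w0→w1→w2→w3→w4→w0) is intransitive. Mapping every world to a single reflexive point • is a surjective bounded morphism; the reflexive point is not intransitive (R••∧R•• but R••).
So the class is not modally definable.

No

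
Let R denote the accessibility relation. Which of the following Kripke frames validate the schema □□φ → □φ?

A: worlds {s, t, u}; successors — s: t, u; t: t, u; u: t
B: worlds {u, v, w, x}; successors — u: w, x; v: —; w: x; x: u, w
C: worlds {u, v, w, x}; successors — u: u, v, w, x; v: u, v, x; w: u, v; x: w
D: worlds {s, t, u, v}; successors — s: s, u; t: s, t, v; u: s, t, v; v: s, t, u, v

A, D

Frame correspondent (Sahlqvist): ∀x ∀y (Rxy → ∃z (Rxz ∧ Rzy)) — i.e. density.
A: condition met.
B: fails — Rwx but no z with Rwz and Rzx.
C: fails — Rxw but no z with Rxz and Rzw.
D: condition met.
Valid on: A, D.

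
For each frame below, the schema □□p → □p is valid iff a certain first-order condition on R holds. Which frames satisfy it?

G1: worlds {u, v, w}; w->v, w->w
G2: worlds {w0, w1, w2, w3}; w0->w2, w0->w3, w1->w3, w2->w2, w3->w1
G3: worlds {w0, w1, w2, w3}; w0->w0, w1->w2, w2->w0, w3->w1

G1

Frame correspondent (Sahlqvist): ∀x ∀y (Rxy → ∃z (Rxz ∧ Rzy)) — i.e. density.
G1: ✓.
G2: fails — Rw3w1 but no z with Rw3z and Rzw1.
G3: fails — Rw1w2 but no z with Rw1z and Rzw2.
Valid on: G1.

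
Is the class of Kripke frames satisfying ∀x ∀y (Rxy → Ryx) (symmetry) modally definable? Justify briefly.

Yes: it is symmetry, defined by the B schema r → □◇r.
Suppose r→□◇r is valid. Take Rxy and set V(r)={x}. Then r at x, so □◇r at x, so ◇r at y, so some z with Ryz has r; z=x, i.e. Ryx.

Definable; r → □◇r defines it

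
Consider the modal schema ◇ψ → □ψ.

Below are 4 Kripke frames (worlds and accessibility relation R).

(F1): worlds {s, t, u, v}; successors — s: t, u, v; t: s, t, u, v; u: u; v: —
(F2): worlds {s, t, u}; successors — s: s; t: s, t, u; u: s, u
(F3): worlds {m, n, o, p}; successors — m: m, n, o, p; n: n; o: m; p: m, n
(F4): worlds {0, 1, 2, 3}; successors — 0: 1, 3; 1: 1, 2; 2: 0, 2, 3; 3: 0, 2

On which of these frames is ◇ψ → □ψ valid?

This is the axiom for partial functionality; its first-order frame correspondent is ∀x ∀y ∀z (Rxy ∧ Rxz → y = z).
(F1): fails — s sees both t and u.
(F2): fails — t sees both s and t.
(F3): fails — m sees both m and n.
(F4): fails — 0 sees both 1 and 3.
Valid on no frame.

none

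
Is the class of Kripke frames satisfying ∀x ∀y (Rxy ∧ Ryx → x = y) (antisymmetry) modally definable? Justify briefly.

Any modally definable frame class is closed under surjective bounded morphisms.
The 6-cycle (worlds 0,1,2,3,4,5 with 0→1→2→3→4→5→0) is antisymmetric. Sending even-indexed worlds to • and odd-indexed worlds to ∘ is a surjective bounded morphism onto the two-world frame with •↔∘, which is not antisymmetric.
So no modal formula (or set of formulas) defines exactly the antisymmetric frames.

Not modally definable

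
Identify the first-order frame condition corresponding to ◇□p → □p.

This is a form of the 5 axiom.
It corresponds to the Euclidean property: ∀x ∀y ∀z (Rxy ∧ Rxz → Ryz).

the Euclidean property: ∀x ∀y ∀z (Rxy ∧ Rxz → Ryz)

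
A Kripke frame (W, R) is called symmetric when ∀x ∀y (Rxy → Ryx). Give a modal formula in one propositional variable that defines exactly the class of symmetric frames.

ψ → □◇ψ

The condition is symmetry. The B schema ψ → □◇ψ defines it.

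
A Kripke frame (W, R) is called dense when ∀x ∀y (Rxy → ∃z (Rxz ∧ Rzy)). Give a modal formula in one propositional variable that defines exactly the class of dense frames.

A defining formula is □□p → □p (the C4 axiom).
Suppose □□p→□p is valid. Take Rxy and set V(p)={w : xR²w}. Then □□p at x, so □p at x, so p at y, i.e. ∃z(Rxz∧Rzy).

□□p → □p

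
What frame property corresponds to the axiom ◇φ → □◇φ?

Suppose ◇φ→□◇φ is valid. Take Rxy, Rxz and set V(φ)={y}. Then ◇φ at x, so □◇φ at x, so ◇φ at z, so some w with Rzw has φ; w=y, i.e. Rzy. By symmetry of the argument, Ryz.
Conversely, any frame satisfying ∀x ∀y ∀z (Rxy ∧ Rxz → Ryz) validates the schema.
Frame condition: ∀x ∀y ∀z (Rxy ∧ Rxz → Ryz).

the Euclidean property: ∀x ∀y ∀z (Rxy ∧ Rxz → Ryz)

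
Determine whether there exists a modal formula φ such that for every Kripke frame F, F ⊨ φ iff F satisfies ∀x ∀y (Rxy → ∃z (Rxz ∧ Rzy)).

Yes — defined by □□r → □r

This is a Sahlqvist condition; the C4 axiom □□r → □r defines it.
Suppose □□r→□r is valid. Take Rxy and set V(r)={w : xR²w}. Then □□r at x, so □r at x, so r at y, i.e. ∃z(Rxz∧Rzy).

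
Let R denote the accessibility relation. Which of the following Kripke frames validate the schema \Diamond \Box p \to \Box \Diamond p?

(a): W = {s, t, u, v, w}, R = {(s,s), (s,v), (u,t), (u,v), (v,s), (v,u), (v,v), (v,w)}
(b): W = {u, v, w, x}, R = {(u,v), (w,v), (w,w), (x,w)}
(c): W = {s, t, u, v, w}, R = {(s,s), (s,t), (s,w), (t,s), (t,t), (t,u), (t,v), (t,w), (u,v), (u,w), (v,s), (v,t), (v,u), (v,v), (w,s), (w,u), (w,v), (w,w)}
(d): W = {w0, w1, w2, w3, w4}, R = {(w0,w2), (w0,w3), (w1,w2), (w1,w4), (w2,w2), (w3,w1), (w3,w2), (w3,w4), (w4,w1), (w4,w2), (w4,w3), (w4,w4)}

(c), (d)

This is the axiom for convergence; its first-order frame correspondent is \forall x \forall y \forall z (Rxy \wedge Rxz \to \exists w (Ryw \wedge Rzw)).
(a): fails — Ruv and Rut but v and t have no common successor.
(b): fails — Ruv and Ruv but v and v have no common successor.
(c): ✓.
(d): ✓.
Valid on: (c), (d).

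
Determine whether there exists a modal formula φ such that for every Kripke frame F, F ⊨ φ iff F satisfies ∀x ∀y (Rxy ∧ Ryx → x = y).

If a class were modally definable it would be closed under surjective bounded morphisms (Goldblatt–Thomason).
The 6-cycle (worlds 0,1,2,3,4,5 with 0→1→2→3→4→5→0) is antisymmetric. Sending even-indexed worlds to • and odd-indexed worlds to ∘ is a surjective bounded morphism onto the two-world frame with •↔∘, which is not antisymmetric.
Hence antisymmetry is not modally definable.

Not modally definable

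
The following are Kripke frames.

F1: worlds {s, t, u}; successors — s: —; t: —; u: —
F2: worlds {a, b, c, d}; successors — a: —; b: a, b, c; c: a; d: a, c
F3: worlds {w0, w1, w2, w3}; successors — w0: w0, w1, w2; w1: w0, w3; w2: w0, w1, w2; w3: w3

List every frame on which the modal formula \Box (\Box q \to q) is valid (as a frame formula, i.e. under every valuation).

F1

This is the axiom for shift-reflexivity; its first-order frame correspondent is \forall x \forall y (Rxy \to Ryy).
F1: satisfies the condition.
F2: fails — Rbc but not Rcc.
F3: fails — Rw0w1 but not Rw1w1.
Valid on: F1.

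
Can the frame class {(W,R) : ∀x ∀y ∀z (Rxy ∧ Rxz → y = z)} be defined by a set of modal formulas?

Yes — defined by ◇q → □q

This is a Sahlqvist condition; the CD axiom ◇q → □q defines it.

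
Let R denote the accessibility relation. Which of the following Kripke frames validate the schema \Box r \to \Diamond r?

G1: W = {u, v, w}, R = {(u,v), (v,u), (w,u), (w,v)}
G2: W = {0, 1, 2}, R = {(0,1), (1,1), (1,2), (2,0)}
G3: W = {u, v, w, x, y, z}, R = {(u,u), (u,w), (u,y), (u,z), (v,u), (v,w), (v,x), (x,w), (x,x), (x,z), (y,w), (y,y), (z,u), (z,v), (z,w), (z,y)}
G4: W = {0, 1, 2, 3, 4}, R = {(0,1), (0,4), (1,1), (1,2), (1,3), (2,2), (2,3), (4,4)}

This is the axiom for seriality; its first-order frame correspondent is \forall x \exists y Rxy.
G1: ✓.
G2: ✓.
G3: fails — world w has no successor.
G4: fails — world 3 has no successor.

G1, G2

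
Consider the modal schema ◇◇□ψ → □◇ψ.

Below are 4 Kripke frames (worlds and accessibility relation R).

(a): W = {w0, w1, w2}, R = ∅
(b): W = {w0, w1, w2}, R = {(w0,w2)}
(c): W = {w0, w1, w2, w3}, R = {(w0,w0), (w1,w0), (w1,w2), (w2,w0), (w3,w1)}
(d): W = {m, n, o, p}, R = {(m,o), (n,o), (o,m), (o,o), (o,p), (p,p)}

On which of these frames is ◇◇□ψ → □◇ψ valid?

(a), (b), (c)

Frame correspondent (Sahlqvist): ∀x ∀y ∀z ((xR²y ∧ xRz) → ∃w (yRw ∧ zRw)) — i.e. a generalized confluence (Geach) condition.
(a): holds.
(b): holds.
(c): holds.
(d): fails — oR²m, oRp but no w with mRw and pRw.
Valid on: (a), (b), (c).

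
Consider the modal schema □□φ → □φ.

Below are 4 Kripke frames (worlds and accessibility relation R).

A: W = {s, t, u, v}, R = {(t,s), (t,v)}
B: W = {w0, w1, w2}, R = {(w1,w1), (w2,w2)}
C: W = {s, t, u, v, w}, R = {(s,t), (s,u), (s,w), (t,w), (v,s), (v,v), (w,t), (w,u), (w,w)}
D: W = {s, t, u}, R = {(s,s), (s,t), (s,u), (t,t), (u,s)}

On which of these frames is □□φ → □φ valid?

This is the axiom for density; its first-order frame correspondent is ∀x ∀y (Rxy → ∃z (Rxz ∧ Rzy)).
A: fails — Rts but no z with Rtz and Rzs.
B: ✓.
C: ✓.
D: ✓.
Valid on: B, C, D.

B, C, D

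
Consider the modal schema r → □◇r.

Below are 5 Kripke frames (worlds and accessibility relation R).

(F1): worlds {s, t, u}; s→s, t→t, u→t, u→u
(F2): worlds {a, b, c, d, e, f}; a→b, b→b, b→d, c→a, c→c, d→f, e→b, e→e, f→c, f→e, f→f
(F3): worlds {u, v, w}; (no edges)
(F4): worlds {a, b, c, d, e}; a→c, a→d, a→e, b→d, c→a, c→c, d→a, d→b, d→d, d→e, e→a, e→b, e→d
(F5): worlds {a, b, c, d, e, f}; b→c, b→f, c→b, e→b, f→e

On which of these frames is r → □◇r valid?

The schema corresponds to symmetry: ∀x ∀y (Rxy → Ryx).
(F1): fails — Rut but not Rtu.
(F2): fails — Reb but not Rbe.
(F3): condition met.
(F4): fails — Reb but not Rbe.
(F5): fails — Reb but not Rbe.
Valid on: (F3).

(F3)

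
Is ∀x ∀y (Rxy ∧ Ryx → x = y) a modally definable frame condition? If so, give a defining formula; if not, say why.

If a class were modally definable it would be closed under surjective bounded morphisms (Goldblatt–Thomason).
The 6-cycle (worlds 0,1,2,3,4,5 with 0→1→2→3→4→5→0) is antisymmetric. Sending even-indexed worlds to • and odd-indexed worlds to ∘ is a surjective bounded morphism onto the two-world frame with •↔∘, which is not antisymmetric.
So no modal formula (or set of formulas) defines exactly the antisymmetric frames.

Not modally definable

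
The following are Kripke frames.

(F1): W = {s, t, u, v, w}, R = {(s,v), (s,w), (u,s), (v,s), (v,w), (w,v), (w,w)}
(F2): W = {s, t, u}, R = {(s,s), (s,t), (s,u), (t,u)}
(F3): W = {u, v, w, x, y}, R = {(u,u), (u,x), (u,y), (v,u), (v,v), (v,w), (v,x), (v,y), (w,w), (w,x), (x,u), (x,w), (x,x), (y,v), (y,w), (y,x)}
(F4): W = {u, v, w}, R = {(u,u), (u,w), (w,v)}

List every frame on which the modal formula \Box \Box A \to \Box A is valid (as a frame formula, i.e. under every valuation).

This is the axiom for density; its first-order frame correspondent is \forall x \forall y (Rxy \to \exists z (Rxz \wedge Rzy)).
(F1): fails — Rus but no z with Ruz and Rzs.
(F2): fails — Rtu but no z with Rtz and Rzu.
(F3): condition met.
(F4): fails — Rwv but no z with Rwz and Rzv.

(F3)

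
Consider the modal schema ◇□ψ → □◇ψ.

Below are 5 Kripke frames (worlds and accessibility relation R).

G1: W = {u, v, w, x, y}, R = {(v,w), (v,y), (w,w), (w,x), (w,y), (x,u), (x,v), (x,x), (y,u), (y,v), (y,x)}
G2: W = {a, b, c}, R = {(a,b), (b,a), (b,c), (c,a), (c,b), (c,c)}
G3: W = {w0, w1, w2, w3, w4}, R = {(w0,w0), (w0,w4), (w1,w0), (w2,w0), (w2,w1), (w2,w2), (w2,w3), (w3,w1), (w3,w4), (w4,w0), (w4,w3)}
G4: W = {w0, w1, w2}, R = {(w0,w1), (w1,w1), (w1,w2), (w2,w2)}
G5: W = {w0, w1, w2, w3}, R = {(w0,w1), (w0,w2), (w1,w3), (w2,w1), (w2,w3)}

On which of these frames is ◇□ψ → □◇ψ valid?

This is the axiom for convergence; its first-order frame correspondent is ∀x ∀y ∀z (Rxy ∧ Rxz → ∃w (Ryw ∧ Rzw)).
G1: fails — Rxu and Rxu but u and u have no common successor.
G2: fails — Rcb and Rca but b and a have no common successor.
G3: fails — Rw2w1 and Rw2w3 but w1 and w3 have no common successor.
G4: ✓.
G5: fails — Rw1w3 and Rw1w3 but w3 and w3 have no common successor.

G4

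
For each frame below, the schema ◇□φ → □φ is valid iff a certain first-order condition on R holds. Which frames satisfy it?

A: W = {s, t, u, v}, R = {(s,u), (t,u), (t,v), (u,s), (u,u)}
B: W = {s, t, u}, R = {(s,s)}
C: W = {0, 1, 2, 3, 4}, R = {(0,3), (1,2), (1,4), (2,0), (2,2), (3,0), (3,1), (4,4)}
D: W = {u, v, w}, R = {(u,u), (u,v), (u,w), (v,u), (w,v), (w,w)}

B

This is the axiom for the Euclidean property; its first-order frame correspondent is ∀x ∀y ∀z (Rxy ∧ Rxz → Ryz).
A: fails — Rtv and Rtv but not Rvv.
B: holds.
C: fails — R03 and R03 but not R33.
D: fails — Ruv and Ruv but not Rvv.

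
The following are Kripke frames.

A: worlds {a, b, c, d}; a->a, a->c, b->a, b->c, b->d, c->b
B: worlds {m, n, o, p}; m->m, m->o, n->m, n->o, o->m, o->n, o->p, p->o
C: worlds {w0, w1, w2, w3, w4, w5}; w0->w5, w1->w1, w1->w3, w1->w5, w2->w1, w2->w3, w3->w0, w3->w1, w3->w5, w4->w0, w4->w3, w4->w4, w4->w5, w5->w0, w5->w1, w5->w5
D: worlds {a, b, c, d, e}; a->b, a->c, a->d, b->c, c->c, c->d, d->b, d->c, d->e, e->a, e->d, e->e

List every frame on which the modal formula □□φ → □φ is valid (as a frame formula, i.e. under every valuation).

C

This is the axiom for density; its first-order frame correspondent is ∀x ∀y (Rxy → ∃z (Rxz ∧ Rzy)).
A: fails — Rcb but no z with Rcz and Rzb.
B: fails — Ron but no z with Roz and Rzn.
C: satisfies the condition.
D: fails — Rdb but no z with Rdz and Rzb.
Valid on: C.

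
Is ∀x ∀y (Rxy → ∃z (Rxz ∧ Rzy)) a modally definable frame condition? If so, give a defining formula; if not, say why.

The condition is density. A defining modal formula is □□p → □p.

Yes — defined by □□p → □p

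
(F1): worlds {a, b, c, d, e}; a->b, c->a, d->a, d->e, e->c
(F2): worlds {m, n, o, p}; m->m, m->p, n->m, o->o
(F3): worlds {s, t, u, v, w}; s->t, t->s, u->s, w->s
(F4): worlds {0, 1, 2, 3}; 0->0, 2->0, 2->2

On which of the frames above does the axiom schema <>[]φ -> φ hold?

The schema corresponds to symmetry: forall x forall y (Rxy -> Ryx).
(F1): fails — Rab but not Rba.
(F2): fails — Rnm but not Rmn.
(F3): fails — Rus but not Rsu.
(F4): fails — R20 but not R02.

none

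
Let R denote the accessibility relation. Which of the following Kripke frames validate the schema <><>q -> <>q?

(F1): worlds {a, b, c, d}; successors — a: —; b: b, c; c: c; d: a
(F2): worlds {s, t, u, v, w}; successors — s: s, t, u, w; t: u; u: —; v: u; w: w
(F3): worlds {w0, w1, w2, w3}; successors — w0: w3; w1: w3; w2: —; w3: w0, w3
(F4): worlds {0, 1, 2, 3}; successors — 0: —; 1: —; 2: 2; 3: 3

The schema corresponds to transitivity: forall x forall y forall z (Rxy & Ryz -> Rxz).
(F1): satisfies the condition.
(F2): satisfies the condition.
(F3): fails — Rw0w3 and Rw3w0 but not Rw0w0.
(F4): satisfies the condition.

(F1), (F2), (F4)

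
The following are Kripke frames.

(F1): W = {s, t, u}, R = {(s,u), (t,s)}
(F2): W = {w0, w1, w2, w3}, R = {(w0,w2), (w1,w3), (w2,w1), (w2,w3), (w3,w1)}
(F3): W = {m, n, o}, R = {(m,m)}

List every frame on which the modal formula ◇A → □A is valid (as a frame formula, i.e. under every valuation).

(F1), (F3)

The schema corresponds to partial functionality: ∀x ∀y ∀z (Rxy ∧ Rxz → y = z).
(F1): condition met.
(F2): fails — w2 sees both w1 and w3.
(F3): condition met.
Valid on: (F1), (F3).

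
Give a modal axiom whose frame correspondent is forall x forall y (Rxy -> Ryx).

p → □◇p

This is symmetry; the standard corresponding axiom is B: p → □◇p.
Suppose p→□◇p is valid. Take Rxy and set V(p)={x}. Then p at x, so □◇p at x, so ◇p at y, so some z with Ryz has p; z=x, i.e. Ryx.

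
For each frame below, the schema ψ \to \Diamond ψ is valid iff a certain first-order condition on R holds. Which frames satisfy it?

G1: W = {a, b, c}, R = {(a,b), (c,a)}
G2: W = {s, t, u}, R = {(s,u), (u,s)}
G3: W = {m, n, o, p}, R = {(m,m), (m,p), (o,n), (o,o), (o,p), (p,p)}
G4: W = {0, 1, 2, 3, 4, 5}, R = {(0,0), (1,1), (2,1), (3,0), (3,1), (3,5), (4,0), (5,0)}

This is the axiom for reflexivity; its first-order frame correspondent is \forall x Rxx.
G1: fails — world a does not see itself.
G2: fails — world s does not see itself.
G3: fails — world n does not see itself.
G4: fails — world 2 does not see itself.
Valid on no frame.

none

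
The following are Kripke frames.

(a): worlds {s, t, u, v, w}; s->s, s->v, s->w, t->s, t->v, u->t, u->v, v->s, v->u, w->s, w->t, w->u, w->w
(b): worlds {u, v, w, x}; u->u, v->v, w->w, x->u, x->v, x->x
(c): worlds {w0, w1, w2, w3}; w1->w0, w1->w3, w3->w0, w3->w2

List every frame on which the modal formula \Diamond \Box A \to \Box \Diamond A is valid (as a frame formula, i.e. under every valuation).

The schema corresponds to convergence: \forall x \forall y \forall z (Rxy \wedge Rxz \to \exists w (Ryw \wedge Rzw)).
(a): holds.
(b): fails — Rxu and Rxv but u and v have no common successor.
(c): fails — Rw1w0 and Rw1w0 but w0 and w0 have no common successor.

(a)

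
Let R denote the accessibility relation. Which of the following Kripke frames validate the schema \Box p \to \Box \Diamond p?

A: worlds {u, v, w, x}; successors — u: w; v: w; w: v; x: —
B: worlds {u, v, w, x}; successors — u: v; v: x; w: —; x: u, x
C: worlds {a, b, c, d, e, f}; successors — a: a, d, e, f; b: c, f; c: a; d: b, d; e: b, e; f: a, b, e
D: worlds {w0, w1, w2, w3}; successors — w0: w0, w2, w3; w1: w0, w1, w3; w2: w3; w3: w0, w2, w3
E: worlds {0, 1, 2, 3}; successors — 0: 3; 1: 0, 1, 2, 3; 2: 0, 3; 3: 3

D, E

Frame correspondent (Sahlqvist): \forall x \forall z (xRz \to \exists w (xRw \wedge zRw)) — i.e. a generalized confluence (Geach) condition.
A: fails — uRw but no t with uRt and wRt.
B: fails — uRv but no t with uRt and vRt.
C: fails — bRc but no w with bRw and cRw.
D: satisfies the condition.
E: satisfies the condition.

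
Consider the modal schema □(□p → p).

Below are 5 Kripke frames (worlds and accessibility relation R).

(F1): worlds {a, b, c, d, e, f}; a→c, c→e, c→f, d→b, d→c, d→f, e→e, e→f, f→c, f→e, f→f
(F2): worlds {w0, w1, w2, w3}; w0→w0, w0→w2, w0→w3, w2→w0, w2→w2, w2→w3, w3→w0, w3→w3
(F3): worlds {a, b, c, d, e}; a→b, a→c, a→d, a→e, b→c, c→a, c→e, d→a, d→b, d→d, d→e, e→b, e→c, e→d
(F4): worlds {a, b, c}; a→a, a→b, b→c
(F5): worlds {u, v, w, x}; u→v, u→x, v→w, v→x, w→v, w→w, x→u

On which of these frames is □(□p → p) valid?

(F2)

The schema corresponds to shift-reflexivity: ∀x ∀y (Rxy → Ryy).
(F1): fails — Rdc but not Rcc.
(F2): satisfies the condition.
(F3): fails — Rbc but not Rcc.
(F4): fails — Rab but not Rbb.
(F5): fails — Ruv but not Rvv.
Valid on: (F2).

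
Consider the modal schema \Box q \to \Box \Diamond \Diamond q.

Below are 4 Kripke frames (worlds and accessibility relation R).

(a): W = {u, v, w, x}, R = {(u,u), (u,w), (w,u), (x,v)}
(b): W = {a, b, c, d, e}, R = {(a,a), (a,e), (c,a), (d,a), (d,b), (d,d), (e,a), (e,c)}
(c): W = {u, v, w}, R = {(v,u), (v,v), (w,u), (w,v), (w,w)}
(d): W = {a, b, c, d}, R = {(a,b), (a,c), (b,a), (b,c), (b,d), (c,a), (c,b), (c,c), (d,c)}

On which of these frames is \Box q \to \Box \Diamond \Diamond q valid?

(d)

Frame correspondent (Sahlqvist): \forall x \forall z (xRz \to \exists w (xRw \wedge z R^2 w)) — i.e. a generalized confluence (Geach) condition.
(a): fails — xRv but no t with xRt and vR²t.
(b): fails — dRb but no w with dRw and bR²w.
(c): fails — vRu but no t with vRt and uR²t.
(d): holds.
Valid on: (d).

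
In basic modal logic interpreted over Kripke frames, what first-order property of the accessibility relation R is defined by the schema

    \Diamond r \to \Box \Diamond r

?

The Euclidean property

This schema is the 5 axiom.
Its frame correspondent is the Euclidean property — \forall x \forall y \forall z (Rxy \wedge Rxz \to Ryz).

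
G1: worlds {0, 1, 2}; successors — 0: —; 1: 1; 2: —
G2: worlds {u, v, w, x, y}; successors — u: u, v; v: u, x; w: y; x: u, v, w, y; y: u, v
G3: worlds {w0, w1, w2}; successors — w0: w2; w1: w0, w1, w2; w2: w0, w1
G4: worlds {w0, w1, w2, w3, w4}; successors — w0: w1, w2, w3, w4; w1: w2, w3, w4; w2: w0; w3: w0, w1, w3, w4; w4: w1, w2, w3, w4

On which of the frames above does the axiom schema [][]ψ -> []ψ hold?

G1

This is the axiom for density; its first-order frame correspondent is forall x forall y (Rxy -> exists z (Rxz & Rzy)).
G1: ✓.
G2: fails — Rxw but no z with Rxz and Rzw.
G3: fails — Rw0w2 but no z with Rw0z and Rzw2.
G4: fails — Rw2w0 but no z with Rw2z and Rzw0.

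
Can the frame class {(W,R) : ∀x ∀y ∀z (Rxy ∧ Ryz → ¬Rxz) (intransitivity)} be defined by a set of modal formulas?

Modal frame validity is preserved under surjective bounded morphisms.
The 5-cycle (worlds 0,1,2,3,4 with 0→1→2→3→4→0) is intransitive. Mapping every world to a single reflexive point • is a surjective bounded morphism; the reflexive point is not intransitive (R••∧R•• but R••).
So no modal formula (or set of formulas) defines exactly the intransitive frames.

No — not modally definable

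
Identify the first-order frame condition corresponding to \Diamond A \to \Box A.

Partial functionality

Suppose ◇A→□A is valid. Take Rxy, Rxz and set V(A)={y}. Then ◇A at x, so □A at x, so A at z, i.e. z=y.
Conversely, any frame satisfying \forall x \forall y \forall z (Rxy \wedge Rxz \to y = z) validates the schema.
Frame condition: \forall x \forall y \forall z (Rxy \wedge Rxz \to y = z).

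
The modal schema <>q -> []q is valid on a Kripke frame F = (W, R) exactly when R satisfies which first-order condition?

Suppose ◇q→□q is valid. Take Rxy, Rxz and set V(q)={y}. Then ◇q at x, so □q at x, so q at z, i.e. z=y.
Conversely, any frame satisfying forall x forall y forall z (Rxy & Rxz -> y = z) validates the schema.
So the correspondent is partial functionality.

partial functionality: forall x forall y forall z (Rxy & Rxz -> y = z)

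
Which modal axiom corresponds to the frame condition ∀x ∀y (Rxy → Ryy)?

□(□q → q)

A defining formula is □(□q → q) (the T□ axiom).
Suppose □(□q→q) is valid. Take Rxy and set V(q)={w : Ryw}. Then at y, □q holds; since □(□q→q) at x, □q→q at y, so q at y, i.e. Ryy.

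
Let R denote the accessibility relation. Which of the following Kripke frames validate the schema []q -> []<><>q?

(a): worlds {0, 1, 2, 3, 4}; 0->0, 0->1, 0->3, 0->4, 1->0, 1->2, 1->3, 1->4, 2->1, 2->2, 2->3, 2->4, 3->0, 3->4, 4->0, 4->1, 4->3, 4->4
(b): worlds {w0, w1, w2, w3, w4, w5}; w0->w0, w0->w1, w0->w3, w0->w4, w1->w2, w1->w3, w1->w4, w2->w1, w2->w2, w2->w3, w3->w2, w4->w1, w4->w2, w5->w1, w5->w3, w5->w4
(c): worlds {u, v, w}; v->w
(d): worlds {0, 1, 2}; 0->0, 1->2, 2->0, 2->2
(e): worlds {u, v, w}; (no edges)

(a), (b), (d), (e)

This is the axiom for a generalized confluence (Geach) condition; its first-order frame correspondent is forall x forall z (xRz -> exists w (xRw & z R^2 w)).
(a): ✓.
(b): ✓.
(c): fails — vRw but no t with vRt and wR²t.
(d): ✓.
(e): ✓.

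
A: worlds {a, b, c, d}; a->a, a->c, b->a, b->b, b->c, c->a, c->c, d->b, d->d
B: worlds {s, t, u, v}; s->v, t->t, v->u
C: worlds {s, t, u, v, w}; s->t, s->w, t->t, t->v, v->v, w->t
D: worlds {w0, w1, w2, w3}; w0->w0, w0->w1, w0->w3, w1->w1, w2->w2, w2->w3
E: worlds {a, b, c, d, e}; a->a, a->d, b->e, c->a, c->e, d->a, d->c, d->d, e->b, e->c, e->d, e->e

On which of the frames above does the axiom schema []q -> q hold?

A

This is the axiom for reflexivity; its first-order frame correspondent is forall x Rxx.
A: ✓.
B: fails — world s does not see itself.
C: fails — world s does not see itself.
D: fails — world w3 does not see itself.
E: fails — world b does not see itself.
Valid on: A.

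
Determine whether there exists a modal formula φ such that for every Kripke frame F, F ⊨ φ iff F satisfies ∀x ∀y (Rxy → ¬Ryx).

Modal frame validity is preserved under surjective bounded morphisms.
The 5-cycle (worlds w0,w1,w2,w3,w4 with w0→w1→w2→w3→w4→w0) is asymmetric. Mapping every world to a single reflexive point • is a surjective bounded morphism, and the reflexive point is not asymmetric (R•• but asymmetry requires ¬R••).
So no modal formula (or set of formulas) defines exactly the asymmetric frames.

No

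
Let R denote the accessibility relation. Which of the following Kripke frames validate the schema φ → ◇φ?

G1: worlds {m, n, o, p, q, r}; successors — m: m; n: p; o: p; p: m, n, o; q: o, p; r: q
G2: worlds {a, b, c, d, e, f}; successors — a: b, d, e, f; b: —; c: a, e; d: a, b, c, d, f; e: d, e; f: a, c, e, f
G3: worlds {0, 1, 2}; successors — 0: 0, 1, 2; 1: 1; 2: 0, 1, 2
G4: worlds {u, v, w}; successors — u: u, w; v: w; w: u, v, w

Frame correspondent (Sahlqvist): ∀x Rxx — i.e. reflexivity.
G1: fails — world n does not see itself.
G2: fails — world a does not see itself.
G3: holds.
G4: fails — world v does not see itself.

G3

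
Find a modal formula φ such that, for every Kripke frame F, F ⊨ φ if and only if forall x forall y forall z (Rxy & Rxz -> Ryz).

◇ψ → □◇ψ

The condition is the Euclidean property. The 5 schema ◇ψ → □◇ψ defines it.
Suppose ◇ψ→□◇ψ is valid. Take Rxy, Rxz and set V(ψ)={y}. Then ◇ψ at x, so □◇ψ at x, so ◇ψ at z, so some w with Rzw has ψ; w=y, i.e. Rzy. By symmetry of the argument, Ryz.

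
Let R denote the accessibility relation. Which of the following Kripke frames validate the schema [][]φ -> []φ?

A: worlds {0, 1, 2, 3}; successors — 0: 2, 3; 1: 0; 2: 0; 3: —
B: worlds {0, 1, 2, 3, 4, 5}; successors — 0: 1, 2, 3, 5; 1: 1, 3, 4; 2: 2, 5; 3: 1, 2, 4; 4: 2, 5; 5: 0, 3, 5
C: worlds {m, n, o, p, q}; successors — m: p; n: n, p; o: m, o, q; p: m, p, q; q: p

B, C

The schema corresponds to density: forall x forall y (Rxy -> exists z (Rxz & Rzy)).
A: fails — R10 but no z with R1z and Rz0.
B: satisfies the condition.
C: satisfies the condition.
Valid on: B, C.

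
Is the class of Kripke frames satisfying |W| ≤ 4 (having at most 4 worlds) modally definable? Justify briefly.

Any modally definable frame class is closed under disjoint unions.
Any modal formula valid on each of 5 disjoint one-world frames is valid on their disjoint union (validity is preserved under disjoint unions). Each one-world frame has |W|=1≤4, but the union has |W|=5.
Hence having at most 4 worlds is not modally definable.

No — not modally definable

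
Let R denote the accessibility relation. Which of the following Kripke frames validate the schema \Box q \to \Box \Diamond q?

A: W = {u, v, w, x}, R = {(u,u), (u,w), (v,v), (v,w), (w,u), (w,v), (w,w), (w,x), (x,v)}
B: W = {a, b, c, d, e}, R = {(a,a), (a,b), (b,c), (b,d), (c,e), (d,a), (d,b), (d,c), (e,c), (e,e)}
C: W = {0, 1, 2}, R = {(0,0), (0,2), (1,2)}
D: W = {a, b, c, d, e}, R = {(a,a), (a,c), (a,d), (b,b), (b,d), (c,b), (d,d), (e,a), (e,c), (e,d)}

This is the axiom for a generalized confluence (Geach) condition; its first-order frame correspondent is \forall x \forall z (xRz \to \exists w (xRw \wedge zRw)).
A: ✓.
B: fails — aRb but no w with aRw and bRw.
C: fails — 0R2 but no w with 0Rw and 2Rw.
D: fails — aRc but no w with aRw and cRw.
Valid on: A.

A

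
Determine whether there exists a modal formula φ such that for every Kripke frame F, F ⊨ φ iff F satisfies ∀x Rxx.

Definable; □p → p defines it

Yes: it is reflexivity, defined by the T schema □p → p.
Suppose □p→p is valid. At any x set V(p)={w : Rxw}. Then □p holds at x, so p holds at x, i.e. Rxx.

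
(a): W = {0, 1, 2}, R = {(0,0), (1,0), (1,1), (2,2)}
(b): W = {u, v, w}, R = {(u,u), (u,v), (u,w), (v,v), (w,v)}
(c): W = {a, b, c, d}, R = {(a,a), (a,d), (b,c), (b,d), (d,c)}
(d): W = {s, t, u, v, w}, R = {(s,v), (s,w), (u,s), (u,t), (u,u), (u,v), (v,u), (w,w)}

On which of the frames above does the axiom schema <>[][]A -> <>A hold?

(a), (b)

Frame correspondent (Sahlqvist): forall x forall y (xRy -> exists w (y R^2 w & xRw)) — i.e. a generalized confluence (Geach) condition.
(a): condition met.
(b): condition met.
(c): fails — aRd but no w with dR²w and aRw.
(d): fails — uRt but no w* with tR²w* and uRw*.
Valid on: (a), (b).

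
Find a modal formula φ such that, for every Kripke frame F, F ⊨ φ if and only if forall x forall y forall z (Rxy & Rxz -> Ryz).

A defining formula is ◇ψ → □◇ψ (the 5 axiom).
Suppose ◇ψ→□◇ψ is valid. Take Rxy, Rxz and set V(ψ)={y}. Then ◇ψ at x, so □◇ψ at x, so ◇ψ at z, so some w with Rzw has ψ; w=y, i.e. Rzy. By symmetry of the argument, Ryz.

◇ψ → □◇ψ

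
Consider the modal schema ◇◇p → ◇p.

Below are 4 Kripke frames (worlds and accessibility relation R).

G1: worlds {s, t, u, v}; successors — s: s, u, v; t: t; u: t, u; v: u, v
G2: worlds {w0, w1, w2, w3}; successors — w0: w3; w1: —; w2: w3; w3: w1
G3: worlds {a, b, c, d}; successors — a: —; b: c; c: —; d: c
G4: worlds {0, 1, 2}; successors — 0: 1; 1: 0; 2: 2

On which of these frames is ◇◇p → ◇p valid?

The schema corresponds to transitivity: ∀x ∀y ∀z (Rxy ∧ Ryz → Rxz).
G1: fails — Rvu and Rut but not Rvt.
G2: fails — Rw0w3 and Rw3w1 but not Rw0w1.
G3: satisfies the condition.
G4: fails — R01 and R10 but not R00.
Valid on: G3.

G3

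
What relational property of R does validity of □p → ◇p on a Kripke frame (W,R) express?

Seriality

Suppose □p→◇p is valid. At any x set V(p)=W. Then □p at x, so ◇p at x, so x has a successor.
Conversely, on a frame with seriality the schema holds at every world under every valuation.
Frame condition: ∀x ∃y Rxy.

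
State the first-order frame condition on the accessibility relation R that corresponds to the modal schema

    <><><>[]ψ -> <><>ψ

This is a Sahlqvist (Geach-type) schema ◇^3□^1ψ → □^0◇^2ψ.
First-order correspondent: forall x forall y (x R^3 y -> exists w (yRw & x R^2 w)).

forall x forall y (x R^3 y -> exists w (yRw & x R^2 w))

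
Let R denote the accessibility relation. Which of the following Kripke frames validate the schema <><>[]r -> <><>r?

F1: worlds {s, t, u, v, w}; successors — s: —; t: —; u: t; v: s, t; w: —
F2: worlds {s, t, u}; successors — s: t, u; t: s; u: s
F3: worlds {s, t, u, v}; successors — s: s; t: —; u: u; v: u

F1, F3

This is the axiom for a generalized confluence (Geach) condition; its first-order frame correspondent is forall x forall y (x R^2 y -> exists w (yRw & x R^2 w)).
F1: condition met.
F2: fails — sR²s but no w with sRw and sR²w.
F3: condition met.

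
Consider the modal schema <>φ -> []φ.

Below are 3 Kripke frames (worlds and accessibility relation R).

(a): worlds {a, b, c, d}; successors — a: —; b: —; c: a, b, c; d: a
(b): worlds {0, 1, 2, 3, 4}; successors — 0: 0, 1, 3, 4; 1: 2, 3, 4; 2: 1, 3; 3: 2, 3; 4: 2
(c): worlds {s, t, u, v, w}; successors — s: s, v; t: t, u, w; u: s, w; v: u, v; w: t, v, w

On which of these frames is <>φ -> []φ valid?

none

Frame correspondent (Sahlqvist): forall x forall y forall z (Rxy & Rxz -> y = z) — i.e. partial functionality.
(a): fails — c sees both a and b.
(b): fails — 0 sees both 0 and 1.
(c): fails — s sees both s and v.
Valid on no frame.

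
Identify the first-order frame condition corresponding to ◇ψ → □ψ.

partial functionality: ∀x ∀y ∀z (Rxy ∧ Rxz → y = z)

Suppose ◇ψ→□ψ is valid. Take Rxy, Rxz and set V(ψ)={y}. Then ◇ψ at x, so □ψ at x, so ψ at z, i.e. z=y.
The converse is a direct semantic check.
So the correspondent is partial functionality.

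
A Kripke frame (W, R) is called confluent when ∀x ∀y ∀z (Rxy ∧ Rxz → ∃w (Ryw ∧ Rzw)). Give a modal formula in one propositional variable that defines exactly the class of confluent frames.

The condition is convergence. The .2 schema ◇□r → □◇r defines it.
Suppose ◇□r→□◇r is valid. Take Rxy, Rxz and set V(r)={w : Ryw}. Then □r at y so ◇□r at x, so □◇r at x, so ◇r at z, giving w with Rzw and Ryw.

◇□r → □◇r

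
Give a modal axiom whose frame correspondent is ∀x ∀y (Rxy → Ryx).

The condition is symmetry. The B schema r → □◇r defines it.
Suppose r→□◇r is valid. Take Rxy and set V(r)={x}. Then r at x, so □◇r at x, so ◇r at y, so some z with Ryz has r; z=x, i.e. Ryx.

r → □◇r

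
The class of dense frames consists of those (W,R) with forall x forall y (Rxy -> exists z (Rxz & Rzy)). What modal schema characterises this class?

The condition is density. The C4 schema □□s → □s defines it.
Suppose □□s→□s is valid. Take Rxy and set V(s)={w : xR²w}. Then □□s at x, so □s at x, so s at y, i.e. ∃z(Rxz∧Rzy).

□□s → □s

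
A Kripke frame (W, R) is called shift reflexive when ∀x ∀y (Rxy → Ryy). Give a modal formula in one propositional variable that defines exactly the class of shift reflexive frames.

This is shift-reflexivity; the standard corresponding axiom is T□: □(□s → s).

□(□s → s)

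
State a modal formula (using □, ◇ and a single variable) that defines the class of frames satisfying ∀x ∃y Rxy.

□s → ◇s

The condition is seriality. The D schema □s → ◇s defines it.
Suppose □s→◇s is valid. At any x set V(s)=W. Then □s at x, so ◇s at x, so x has a successor.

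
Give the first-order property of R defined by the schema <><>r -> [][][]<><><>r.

This is a Sahlqvist (Geach-type) schema ◇^2□^0r → □^3◇^3r.
Minimal-valuation argument: fix x; take any y with xR^2y and any z with xR^3z. Set V(r) to the set of worlds R-reachable from y in exactly 0 steps. Then □^0r holds at y, so the antecedent holds at x; validity forces ◇^3r at z, giving a w with zR^3w and yR^0w.
First-order correspondent: forall x forall y forall z ((x R^2 y & x R^3 z) -> exists w (y = w & z R^3 w)).

forall x forall y forall z ((x R^2 y & x R^3 z) -> exists w (y = w & z R^3 w))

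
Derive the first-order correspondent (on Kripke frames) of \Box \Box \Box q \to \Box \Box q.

\forall x \forall z (x R^2 z \to \exists w (x R^3 w \wedge z = w))

This is a Sahlqvist (Geach-type) schema ◇^0□^3q → □^2◇^0q.
First-order correspondent: \forall x \forall z (x R^2 z \to \exists w (x R^3 w \wedge z = w)).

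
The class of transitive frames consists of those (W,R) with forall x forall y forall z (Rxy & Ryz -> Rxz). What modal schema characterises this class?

A defining formula is □q → □□q (the 4 axiom).
Suppose □q→□□q is valid. Take Rxy, Ryz and set V(q)={w : Rxw}. Then □q at x, so □□q at x, so □q at y, so q at z, i.e. Rxz.

□q → □□q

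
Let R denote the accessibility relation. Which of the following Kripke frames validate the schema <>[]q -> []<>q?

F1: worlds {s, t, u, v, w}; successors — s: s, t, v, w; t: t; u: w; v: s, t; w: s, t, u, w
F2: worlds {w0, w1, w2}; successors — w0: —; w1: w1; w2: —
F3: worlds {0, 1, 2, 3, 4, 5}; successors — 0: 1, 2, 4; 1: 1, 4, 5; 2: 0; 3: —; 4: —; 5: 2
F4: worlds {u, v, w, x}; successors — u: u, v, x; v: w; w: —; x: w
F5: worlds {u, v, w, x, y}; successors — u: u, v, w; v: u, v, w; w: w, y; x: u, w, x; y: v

Frame correspondent (Sahlqvist): forall x forall y forall z (Rxy & Rxz -> exists w (Ryw & Rzw)) — i.e. convergence.
F1: fails — Rwt and Rwu but t and u have no common successor.
F2: ✓.
F3: fails — R02 and R01 but 2 and 1 have no common successor.
F4: fails — Ruv and Ruu but v and u have no common successor.
F5: fails — Rww and Rwy but w and y have no common successor.

F2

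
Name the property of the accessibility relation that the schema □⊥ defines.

□⊥ is valid iff no world has any successor (otherwise □⊥ fails at any world with one).

emptiness of R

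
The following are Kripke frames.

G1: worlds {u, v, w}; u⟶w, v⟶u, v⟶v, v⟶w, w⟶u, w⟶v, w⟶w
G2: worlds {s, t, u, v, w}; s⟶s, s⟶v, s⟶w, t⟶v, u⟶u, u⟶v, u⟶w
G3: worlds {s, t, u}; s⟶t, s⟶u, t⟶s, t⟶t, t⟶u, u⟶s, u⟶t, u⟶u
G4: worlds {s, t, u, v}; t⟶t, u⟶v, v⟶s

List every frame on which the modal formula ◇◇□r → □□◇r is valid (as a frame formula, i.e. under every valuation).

The schema corresponds to a generalized confluence (Geach) condition: ∀x ∀y ∀z ((xR²y ∧ xR²z) → ∃w (yRw ∧ zRw)).
G1: condition met.
G2: fails — sR²s, sR²v but no w* with sRw* and vRw*.
G3: condition met.
G4: fails — uR²s, uR²s but no w with sRw and sRw.

G1, G3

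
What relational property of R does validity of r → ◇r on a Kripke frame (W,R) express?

Reflexivity

Replacing r by ¬r and contraposing gives the equivalent schema □r → r.
Suppose □r→r is valid. At any x set V(r)={w : Rxw}. Then □r holds at x, so r holds at x, i.e. Rxx.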